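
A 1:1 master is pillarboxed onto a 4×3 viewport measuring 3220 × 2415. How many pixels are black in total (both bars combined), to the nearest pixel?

1:1 is narrower than 4×3, so it spans the full height.
The master is 2415 × 1/1 ≈ 2415.0000 px wide.
Black = 3220 − 2415.0000 = 805.0000 px.
Across the 2415-px span: 805.0000 × 2415 ≈ 1944075 px.

1944075 pixels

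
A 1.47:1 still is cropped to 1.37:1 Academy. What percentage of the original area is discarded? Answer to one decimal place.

6.8%

Going from 1.47:1 to 1.37:1 Academy means cutting width while keeping height.
Fraction kept = (1.370)/(1.470) ≈ 93.20%, so 6.80% is lost.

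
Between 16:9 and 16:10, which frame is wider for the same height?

16:9

16:9 = 1.778 and 16:10 = 1.6; 1.778 > 1.6.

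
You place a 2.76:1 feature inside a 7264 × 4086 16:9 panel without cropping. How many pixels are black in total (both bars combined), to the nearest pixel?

10562698 pixels

2.76:1 is wider than 16:9, so it spans the full width.
That makes the image 2631.8841 px tall (7264 / 2.760).
Leftover height: 4086 − 2631.8841 = 1454.1159 px.
That's 1454.1159 × 7264 ≈ 10562698 black pixels.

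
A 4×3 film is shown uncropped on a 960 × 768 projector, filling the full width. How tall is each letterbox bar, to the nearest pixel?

The film is 960 × 3/4 ≈ 720.00 px tall.
Black = 768 − 720.00 = 48.00 px, or 24.00 per bar.

24 px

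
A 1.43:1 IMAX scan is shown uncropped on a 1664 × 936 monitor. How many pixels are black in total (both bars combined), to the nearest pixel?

304687 pixels

1.43:1 IMAX (1.430) < 16×9 (1.778), so the scan fills the height.
Content width = 936 × 1.430 ≈ 1338.4800 px.
Black = 1664 − 1338.4800 = 325.5200 px.
That's 325.5200 × 936 ≈ 304687 black pixels.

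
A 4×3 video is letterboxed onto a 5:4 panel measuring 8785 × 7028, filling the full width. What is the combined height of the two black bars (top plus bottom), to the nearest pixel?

Content height = 8785 × 3/4 ≈ 6588.75 px.
Leftover height: 7028 − 6588.75 = 439.25 px.

439 px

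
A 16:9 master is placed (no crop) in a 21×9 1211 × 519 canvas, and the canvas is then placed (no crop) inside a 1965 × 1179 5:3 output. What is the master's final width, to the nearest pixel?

Inside the 1211×519 canvas the master is height-limited at 922.67 × 519.00.
Second fit — the 21×9 canvas into 1965×1179 spans the width: 1965.00 × 842.14 (×1.6226 from 1211×519).
Applying the same ×1.6226: 922.67 → 1497.14.

1497 px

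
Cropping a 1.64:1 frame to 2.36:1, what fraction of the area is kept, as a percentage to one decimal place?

69.5%

Going from 1.64:1 to 2.36:1 means cutting height while keeping width.
(1.640)/(2.360) ≈ 0.695 of the area survives.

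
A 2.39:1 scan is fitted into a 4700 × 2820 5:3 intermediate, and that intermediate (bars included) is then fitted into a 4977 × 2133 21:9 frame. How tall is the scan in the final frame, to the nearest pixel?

1487 px

First fit — 2.39:1 into 4700×2820 spans the width: 4700.00 × 1966.53.
The 5:3 canvas is height-limited in 4977×2133, giving 3555.00 × 2133.00; scale factor 0.7564.
So the scan's height is 1966.53 × 0.7564 ≈ 1487.45.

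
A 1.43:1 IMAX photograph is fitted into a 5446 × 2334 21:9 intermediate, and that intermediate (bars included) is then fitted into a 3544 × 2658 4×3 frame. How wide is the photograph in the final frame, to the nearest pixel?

1.43:1 IMAX in 5446×2334: fills the height, so the photograph is 3337.62 × 2334.00.
21:9 in 3544×2658: fills the width, so the intermediate becomes 3544.00 × 1518.86 — a scale of ×0.6508.
The photograph scales with it: width 3337.62 × 0.6508 ≈ 2171.97.

2172 px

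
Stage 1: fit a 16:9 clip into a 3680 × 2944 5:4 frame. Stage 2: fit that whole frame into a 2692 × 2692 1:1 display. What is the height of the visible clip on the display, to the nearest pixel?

1514 px

Inside the 3680×2944 canvas the clip is width-limited at 3680.00 × 2070.00.
Second fit — the 5:4 canvas into 2692×2692 spans the width: 2692.00 × 2153.60 (×0.7315 from 3680×2944).
So the clip's height is 2070.00 × 0.7315 ≈ 1514.25.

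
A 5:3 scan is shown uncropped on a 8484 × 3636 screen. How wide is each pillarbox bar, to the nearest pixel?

Since 1.667 < 2.333, the scan is height-limited.
That makes the image 6060.00 px wide (3636 × 5/3).
Black = 8484 − 6060.00 = 2424.00 px, or 1212.00 per bar.

1212 px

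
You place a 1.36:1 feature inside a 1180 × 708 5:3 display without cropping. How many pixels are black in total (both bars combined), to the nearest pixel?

1.36:1 (1.360) < 5:3 (1.667), so the feature fills the height.
Content width = 708 × 1.360 ≈ 962.8800 px.
1180 − 962.8800 = 217.1200 px of bars.
Bar area = 217.1200 × 708 ≈ 153721 px.

153721 pixels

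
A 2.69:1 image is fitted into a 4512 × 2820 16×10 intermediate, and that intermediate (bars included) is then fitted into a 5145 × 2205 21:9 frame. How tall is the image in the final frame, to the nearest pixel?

1312 px

First fit — 2.69:1 into 4512×2820 spans the width: 4512.00 × 1677.32.
Second fit — the 16×10 canvas into 5145×2205 spans the height: 3528.00 × 2205.00 (×0.7819 from 4512×2820).
So the image's height is 1677.32 × 0.7819 ≈ 1311.52.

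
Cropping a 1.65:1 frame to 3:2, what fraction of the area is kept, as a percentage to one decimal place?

The height stays; only width is cut (since 3:2 is narrower than 1.65:1).
(1.500)/(1.650) ≈ 0.909 of the area survives.

90.9%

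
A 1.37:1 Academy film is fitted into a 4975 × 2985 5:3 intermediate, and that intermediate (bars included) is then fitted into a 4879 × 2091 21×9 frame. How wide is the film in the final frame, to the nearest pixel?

First fit — 1.37:1 Academy into 4975×2985 spans the height: 4089.45 × 2985.00.
Second fit — the 5:3 canvas into 4879×2091 spans the height: 3485.00 × 2091.00 (×0.7005 from 4975×2985).
So the film's width is 4089.45 × 0.7005 ≈ 2864.67.

2865 px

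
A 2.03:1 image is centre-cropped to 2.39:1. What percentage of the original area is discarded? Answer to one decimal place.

2.39:1 is wider than 2.03:1, so the crop keeps the full width and trims the height.
Fraction kept = (2.030)/(2.390) ≈ 84.94%, so 15.06% is lost.

15.1%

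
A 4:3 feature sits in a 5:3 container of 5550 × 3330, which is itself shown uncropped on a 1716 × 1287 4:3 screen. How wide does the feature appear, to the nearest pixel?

1373 px

First fit — 4:3 into 5550×3330 spans the height: 4440.00 × 3330.00.
Second fit — the 5:3 canvas into 1716×1287 spans the width: 1716.00 × 1029.60 (×0.3092 from 5550×3330).
The feature scales with it: width 4440.00 × 0.3092 ≈ 1372.80.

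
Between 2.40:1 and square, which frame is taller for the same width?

square

2.4 and square = 1; 2.4 > 1. The smaller width-to-height ratio is the taller frame.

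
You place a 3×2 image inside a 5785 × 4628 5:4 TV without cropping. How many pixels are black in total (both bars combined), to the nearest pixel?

3×2 (1.500) > 5:4 (1.250), so the image fills the width.
Content height = 5785 × 2/3 ≈ 3856.6667 px.
Leftover height: 4628 − 3856.6667 = 771.3333 px.
Bar area = 771.3333 × 5785 ≈ 4462163 px.

4462163 pixels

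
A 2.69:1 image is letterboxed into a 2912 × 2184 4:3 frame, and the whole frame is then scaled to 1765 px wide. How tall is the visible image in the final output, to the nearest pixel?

Fitted into 2912×2184, the image spans the width; its height is 2912 / 2.690 ≈ 1082.53 px.
The frame scales by 1765/2912 = 0.6061; 1082.53 × 0.6061 ≈ 656.13 px.

656 px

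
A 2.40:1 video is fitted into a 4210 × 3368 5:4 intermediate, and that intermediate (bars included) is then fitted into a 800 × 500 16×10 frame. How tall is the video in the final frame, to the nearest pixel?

260 px

First fit — 2.40:1 into 4210×3368 spans the width: 4210.00 × 1754.17.
Second fit — the 5:4 canvas into 800×500 spans the height: 625.00 × 500.00 (×0.1485 from 4210×3368).
The video scales with it: height 1754.17 × 0.1485 ≈ 260.42.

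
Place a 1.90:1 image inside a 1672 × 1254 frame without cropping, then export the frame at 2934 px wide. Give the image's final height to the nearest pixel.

Fitted into 1672×1254, the image spans the width; its height is 1672 / 1.900 ≈ 880.00 px.
Resizing to 2934 px wide multiplies everything by 1.7548: 880.00 → 1544.21 px.

1544 px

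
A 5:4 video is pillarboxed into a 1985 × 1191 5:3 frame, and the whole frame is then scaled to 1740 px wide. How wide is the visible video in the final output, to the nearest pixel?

Fitted into 1985×1191, the video spans the height; its width is 1191 × 5/4 ≈ 1488.75 px.
The frame scales by 1740/1985 = 0.8766; 1488.75 × 0.8766 ≈ 1305.00 px.

1305 px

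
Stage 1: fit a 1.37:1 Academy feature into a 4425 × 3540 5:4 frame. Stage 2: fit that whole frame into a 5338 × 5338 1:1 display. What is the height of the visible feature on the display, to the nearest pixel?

First fit — 1.37:1 Academy into 4425×3540 spans the width: 4425.00 × 3229.93.
The 5:4 canvas is width-limited in 5338×5338, giving 5338.00 × 4270.40; scale factor 1.2063.
The feature scales with it: height 3229.93 × 1.2063 ≈ 3896.35.

3896 px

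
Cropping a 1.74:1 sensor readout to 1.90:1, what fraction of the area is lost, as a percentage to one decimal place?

8.4%

Going from 1.74:1 to 1.90:1 means cutting height while keeping width.
Fraction kept = (1.740)/(1.900) ≈ 91.58%, so 8.42% is lost.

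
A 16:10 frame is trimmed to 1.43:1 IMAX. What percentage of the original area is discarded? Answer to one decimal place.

1.43:1 IMAX is narrower than 16:10, so the crop keeps the full height and trims the width.
Fraction kept = (1.430)/(1.600) ≈ 89.38%, so 10.62% is lost.

10.6%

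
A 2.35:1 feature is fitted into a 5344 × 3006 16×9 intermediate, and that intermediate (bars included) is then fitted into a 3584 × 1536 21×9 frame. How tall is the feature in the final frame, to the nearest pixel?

Inside the 5344×3006 canvas the feature is width-limited at 5344.00 × 2274.04.
16×9 in 3584×1536: fills the height, so the intermediate becomes 2730.67 × 1536.00 — a scale of ×0.5110.
The feature scales with it: height 2274.04 × 0.5110 ≈ 1161.99.

1162 px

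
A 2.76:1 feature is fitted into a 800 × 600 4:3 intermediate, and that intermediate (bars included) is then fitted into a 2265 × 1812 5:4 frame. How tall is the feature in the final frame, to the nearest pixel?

821 px

First fit — 2.76:1 into 800×600 spans the width: 800.00 × 289.86.
The 4:3 canvas is width-limited in 2265×1812, giving 2265.00 × 1698.75; scale factor 2.8312.
So the feature's height is 289.86 × 2.8312 ≈ 820.65.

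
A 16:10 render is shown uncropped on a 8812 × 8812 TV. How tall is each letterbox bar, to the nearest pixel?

16:10 (1.600) > square (1.000), so the render fills the width.
The render is 8812 × 10/16 ≈ 5507.50 px tall.
Leftover height: 8812 − 5507.50 = 3304.50 px → 1652.25 each side.

1652 px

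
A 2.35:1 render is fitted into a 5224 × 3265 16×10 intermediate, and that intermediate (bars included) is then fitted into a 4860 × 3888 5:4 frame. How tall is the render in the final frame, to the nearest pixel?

2068 px

2.35:1 in 5224×3265: fills the width, so the render is 5224.00 × 2222.98.
Second fit — the 16×10 canvas into 4860×3888 spans the width: 4860.00 × 3037.50 (×0.9303 from 5224×3265).
Applying the same ×0.9303: 2222.98 → 2068.09.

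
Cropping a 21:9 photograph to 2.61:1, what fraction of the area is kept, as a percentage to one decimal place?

Going from 21:9 to 2.61:1 means cutting height while keeping width.
(2.333)/(2.610) ≈ 0.894 of the area survives.

89.4%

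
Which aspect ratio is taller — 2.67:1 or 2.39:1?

2.67 and 2.39; 2.67 > 2.39. The smaller width-to-height ratio is the taller frame.

2.39:1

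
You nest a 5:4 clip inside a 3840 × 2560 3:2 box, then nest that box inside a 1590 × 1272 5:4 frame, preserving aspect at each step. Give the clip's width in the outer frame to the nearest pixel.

1325 px

Inside the 3840×2560 canvas the clip is height-limited at 3200.00 × 2560.00.
The 3:2 canvas is width-limited in 1590×1272, giving 1590.00 × 1060.00; scale factor 0.4141.
So the clip's width is 3200.00 × 0.4141 ≈ 1325.00.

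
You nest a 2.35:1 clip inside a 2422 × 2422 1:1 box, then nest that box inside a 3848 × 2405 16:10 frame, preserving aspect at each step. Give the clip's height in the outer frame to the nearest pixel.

First fit — 2.35:1 into 2422×2422 spans the width: 2422.00 × 1030.64.
The 1:1 canvas is height-limited in 3848×2405, giving 2405.00 × 2405.00; scale factor 0.9930.
So the clip's height is 1030.64 × 0.9930 ≈ 1023.40.

1023 px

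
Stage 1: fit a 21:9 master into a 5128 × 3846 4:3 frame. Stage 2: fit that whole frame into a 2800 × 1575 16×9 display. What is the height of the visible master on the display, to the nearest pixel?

900 px

21:9 in 5128×3846: fills the width, so the master is 5128.00 × 2197.71.
4:3 in 2800×1575: fills the height, so the intermediate becomes 2100.00 × 1575.00 — a scale of ×0.4095.
Applying the same ×0.4095: 2197.71 → 900.00.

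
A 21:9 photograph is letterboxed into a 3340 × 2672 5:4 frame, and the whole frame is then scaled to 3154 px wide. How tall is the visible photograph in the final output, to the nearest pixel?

At 3340×2672 the photograph is width-limited, so height = 3340 × 9/21 ≈ 1431.43 px.
Resizing to 3154 px wide multiplies everything by 0.9443: 1431.43 → 1351.71 px.

1352 px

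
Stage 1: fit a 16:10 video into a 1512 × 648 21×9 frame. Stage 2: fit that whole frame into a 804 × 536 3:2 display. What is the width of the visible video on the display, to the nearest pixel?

First fit — 16:10 into 1512×648 spans the height: 1036.80 × 648.00.
Second fit — the 21×9 canvas into 804×536 spans the width: 804.00 × 344.57 (×0.5317 from 1512×648).
So the video's width is 1036.80 × 0.5317 ≈ 551.31.

551 px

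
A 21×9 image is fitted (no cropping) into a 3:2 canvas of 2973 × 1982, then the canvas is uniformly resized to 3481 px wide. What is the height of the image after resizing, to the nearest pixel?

Fitted into 2973×1982, the image spans the width; its height is 2973 × 9/21 ≈ 1274.14 px.
Resizing to 3481 px wide multiplies everything by 1.1709: 1274.14 → 1491.86 px.

1492 px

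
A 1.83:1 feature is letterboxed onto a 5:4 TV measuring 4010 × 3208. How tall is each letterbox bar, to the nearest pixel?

508 px

1.83:1 is wider than 5:4, so it spans the full width.
Content height = 4010 / 1.830 ≈ 2191.26 px.
Black = 3208 − 2191.26 = 1016.74 px, or 508.37 per bar.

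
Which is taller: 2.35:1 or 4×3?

4×3

2.35 and 4×3 = 1.333; 2.35 > 1.333. The smaller width-to-height ratio is the taller frame.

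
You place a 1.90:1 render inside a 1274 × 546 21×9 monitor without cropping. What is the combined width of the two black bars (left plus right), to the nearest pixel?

237 px

Since 1.900 < 2.333, the render is height-limited.
Content width = 546 × 1.900 ≈ 1037.40 px.
Leftover width: 1274 − 1037.40 = 236.60 px.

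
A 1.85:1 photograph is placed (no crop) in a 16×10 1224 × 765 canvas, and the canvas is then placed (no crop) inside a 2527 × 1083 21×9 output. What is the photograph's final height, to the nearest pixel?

937 px

Inside the 1224×765 canvas the photograph is width-limited at 1224.00 × 661.62.
The 16×10 canvas is height-limited in 2527×1083, giving 1732.80 × 1083.00; scale factor 1.4157.
The photograph scales with it: height 661.62 × 1.4157 ≈ 936.65.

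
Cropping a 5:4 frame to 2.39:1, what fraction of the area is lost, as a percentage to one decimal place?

47.7%

The width stays; only height is cut (since 2.39:1 is wider than 5:4).
(1.250)/(2.390) ≈ 0.523 of the area survives, leaving 47.70% discarded.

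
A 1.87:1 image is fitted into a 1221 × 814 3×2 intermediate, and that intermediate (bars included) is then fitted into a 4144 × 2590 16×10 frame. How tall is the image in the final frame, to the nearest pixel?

2078 px

Inside the 1221×814 canvas the image is width-limited at 1221.00 × 652.94.
Second fit — the 3×2 canvas into 4144×2590 spans the height: 3885.00 × 2590.00 (×3.1818 from 1221×814).
So the image's height is 652.94 × 3.1818 ≈ 2077.54.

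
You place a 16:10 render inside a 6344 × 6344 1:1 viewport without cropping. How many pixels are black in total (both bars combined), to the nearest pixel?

16:10 (1.600) > 1:1 (1.000), so the render fills the width.
That makes the image 3965.0000 px tall (6344 × 10/16).
6344 − 3965.0000 = 2379.0000 px of bars.
Bar area = 2379.0000 × 6344 ≈ 15092376 px.

15092376 pixels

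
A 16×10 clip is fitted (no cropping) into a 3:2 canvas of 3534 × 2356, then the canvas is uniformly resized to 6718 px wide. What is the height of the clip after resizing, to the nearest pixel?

4199 px

In the 3534×2356 frame the clip fills the width: height = 3534 × 10/16 ≈ 2208.75 px.
Scaling 3534 → 6718 is ×1.9010, so the height becomes 2208.75 × 1.9010 ≈ 4198.75 px.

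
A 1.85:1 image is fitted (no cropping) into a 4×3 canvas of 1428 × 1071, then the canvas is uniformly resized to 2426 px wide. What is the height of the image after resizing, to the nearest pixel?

At 1428×1071 the image is width-limited, so height = 1428 / 1.850 ≈ 771.89 px.
Resizing to 2426 px wide multiplies everything by 1.6989: 771.89 → 1311.35 px.

1311 px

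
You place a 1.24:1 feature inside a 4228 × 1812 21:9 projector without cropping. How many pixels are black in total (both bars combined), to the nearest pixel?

1.24:1 (1.240) < 21:9 (2.333), so the feature fills the height.
Content width = 1812 × 1.240 ≈ 2246.8800 px.
Black = 4228 − 2246.8800 = 1981.1200 px.
Bar area = 1981.1200 × 1812 ≈ 3589789 px.

3589789 pixels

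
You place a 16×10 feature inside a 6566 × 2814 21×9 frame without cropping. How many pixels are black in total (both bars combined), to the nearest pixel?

16×10 (1.600) < 21×9 (2.333), so the feature fills the height.
That makes the image 4502.4000 px wide (2814 × 16/10).
Leftover width: 6566 − 4502.4000 = 2063.6000 px.
Across the 2814-px span: 2063.6000 × 2814 ≈ 5806970 px.

5806970 pixels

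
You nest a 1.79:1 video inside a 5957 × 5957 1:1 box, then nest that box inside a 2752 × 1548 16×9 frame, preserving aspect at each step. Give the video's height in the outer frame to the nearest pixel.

1.79:1 in 5957×5957: fills the width, so the video is 5957.00 × 3327.93.
The 1:1 canvas is height-limited in 2752×1548, giving 1548.00 × 1548.00; scale factor 0.2599.
Applying the same ×0.2599: 3327.93 → 864.80.

865 px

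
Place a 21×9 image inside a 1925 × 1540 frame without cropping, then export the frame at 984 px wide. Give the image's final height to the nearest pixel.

422 px

Fitted into 1925×1540, the image spans the width; its height is 1925 × 9/21 ≈ 825.00 px.
Scaling 1925 → 984 is ×0.5112, so the height becomes 825.00 × 0.5112 ≈ 421.71 px.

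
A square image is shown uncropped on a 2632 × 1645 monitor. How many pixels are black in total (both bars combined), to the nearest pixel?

square (1.000) < 16:10 (1.600), so the image fills the height.
Content width = 1645 × 1/1 ≈ 1645.0000 px.
Black = 2632 − 1645.0000 = 987.0000 px.
Bar area = 987.0000 × 1645 ≈ 1623615 px.

1623615 pixels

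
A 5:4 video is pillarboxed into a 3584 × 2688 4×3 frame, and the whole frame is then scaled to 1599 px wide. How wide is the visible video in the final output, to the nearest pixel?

1499 px

At 3584×2688 the video is height-limited, so width = 2688 × 5/4 ≈ 3360.00 px.
Scaling 3584 → 1599 is ×0.4461, so the width becomes 3360.00 × 0.4461 ≈ 1499.06 px.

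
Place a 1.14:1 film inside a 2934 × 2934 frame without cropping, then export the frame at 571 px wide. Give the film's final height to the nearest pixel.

501 px

Fitted into 2934×2934, the film spans the width; its height is 2934 / 1.140 ≈ 2573.68 px.
The frame scales by 571/2934 = 0.1946; 2573.68 × 0.1946 ≈ 500.88 px.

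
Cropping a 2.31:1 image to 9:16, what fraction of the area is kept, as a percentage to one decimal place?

24.4%

9:16 is narrower than 2.31:1, so the crop keeps the full height and trims the width.
Area ratio = (0.562)/(2.310) = 24.35% retained.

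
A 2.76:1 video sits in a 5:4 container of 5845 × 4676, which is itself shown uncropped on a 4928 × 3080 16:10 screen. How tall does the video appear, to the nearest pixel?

2.76:1 in 5845×4676: fills the width, so the video is 5845.00 × 2117.75.
5:4 in 4928×3080: fills the height, so the intermediate becomes 3850.00 × 3080.00 — a scale of ×0.6587.
So the video's height is 2117.75 × 0.6587 ≈ 1394.93.

1395 px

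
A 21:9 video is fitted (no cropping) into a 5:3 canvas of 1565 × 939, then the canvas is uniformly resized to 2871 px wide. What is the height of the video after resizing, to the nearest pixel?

1230 px

At 1565×939 the video is width-limited, so height = 1565 × 9/21 ≈ 670.71 px.
Scaling 1565 → 2871 is ×1.8345, so the height becomes 670.71 × 1.8345 ≈ 1230.43 px.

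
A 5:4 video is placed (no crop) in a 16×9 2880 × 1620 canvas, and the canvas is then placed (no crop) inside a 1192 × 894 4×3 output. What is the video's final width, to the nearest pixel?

Inside the 2880×1620 canvas the video is height-limited at 2025.00 × 1620.00.
16×9 in 1192×894: fills the width, so the intermediate becomes 1192.00 × 670.50 — a scale of ×0.4139.
The video scales with it: width 2025.00 × 0.4139 ≈ 838.12.

838 px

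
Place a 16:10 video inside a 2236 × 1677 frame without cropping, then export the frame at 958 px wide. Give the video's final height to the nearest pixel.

599 px

In the 2236×1677 frame the video fills the width: height = 2236 × 10/16 ≈ 1397.50 px.
Resizing to 958 px wide multiplies everything by 0.4284: 1397.50 → 598.75 px.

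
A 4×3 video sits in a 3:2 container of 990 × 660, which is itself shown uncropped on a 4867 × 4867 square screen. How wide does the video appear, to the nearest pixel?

First fit — 4×3 into 990×660 spans the height: 880.00 × 660.00.
The 3:2 canvas is width-limited in 4867×4867, giving 4867.00 × 3244.67; scale factor 4.9162.
The video scales with it: width 880.00 × 4.9162 ≈ 4326.22.

4326 px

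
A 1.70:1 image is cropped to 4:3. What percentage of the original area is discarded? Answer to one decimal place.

21.6%

4:3 is narrower than 1.70:1, so the crop keeps the full height and trims the width.
(1.333)/(1.700) ≈ 0.784 of the area survives, leaving 21.57% discarded.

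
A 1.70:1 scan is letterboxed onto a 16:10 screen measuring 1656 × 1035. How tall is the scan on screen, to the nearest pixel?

974 px

1.70:1 (1.700) > 16:10 (1.600), so the scan fills the width.
That makes the image 974.12 px tall (1656 / 1.700).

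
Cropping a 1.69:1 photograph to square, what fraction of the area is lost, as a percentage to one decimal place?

Going from 1.69:1 to square means cutting width while keeping height.
Area ratio = (1.000)/(1.690) = 59.17%; the remaining 40.83% is cropped out.

40.8%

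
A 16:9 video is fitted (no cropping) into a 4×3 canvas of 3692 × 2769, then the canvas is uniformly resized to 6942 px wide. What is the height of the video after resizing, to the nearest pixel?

3905 px

In the 3692×2769 frame the video fills the width: height = 3692 × 9/16 ≈ 2076.75 px.
The frame scales by 6942/3692 = 1.8803; 2076.75 × 1.8803 ≈ 3904.88 px.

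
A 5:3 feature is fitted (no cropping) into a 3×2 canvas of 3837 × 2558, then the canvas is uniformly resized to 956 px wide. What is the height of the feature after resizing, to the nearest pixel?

574 px

Fitted into 3837×2558, the feature spans the width; its height is 3837 × 3/5 ≈ 2302.20 px.
Scaling 3837 → 956 is ×0.2492, so the height becomes 2302.20 × 0.2492 ≈ 573.60 px.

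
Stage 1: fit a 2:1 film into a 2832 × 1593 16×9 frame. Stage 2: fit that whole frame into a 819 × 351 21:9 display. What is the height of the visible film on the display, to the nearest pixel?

312 px

Inside the 2832×1593 canvas the film is width-limited at 2832.00 × 1416.00.
16×9 in 819×351: fills the height, so the intermediate becomes 624.00 × 351.00 — a scale of ×0.2203.
So the film's height is 1416.00 × 0.2203 ≈ 312.00.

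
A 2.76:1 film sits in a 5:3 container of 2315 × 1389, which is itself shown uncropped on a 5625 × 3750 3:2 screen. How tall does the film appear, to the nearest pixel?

2038 px

Inside the 2315×1389 canvas the film is width-limited at 2315.00 × 838.77.
5:3 in 5625×3750: fills the width, so the intermediate becomes 5625.00 × 3375.00 — a scale of ×2.4298.
Applying the same ×2.4298: 838.77 → 2038.04.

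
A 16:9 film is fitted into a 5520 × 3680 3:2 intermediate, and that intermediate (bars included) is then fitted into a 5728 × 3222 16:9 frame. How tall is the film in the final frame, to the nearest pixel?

2719 px

16:9 in 5520×3680: fills the width, so the film is 5520.00 × 3105.00.
Second fit — the 3:2 canvas into 5728×3222 spans the height: 4833.00 × 3222.00 (×0.8755 from 5520×3680).
The film scales with it: height 3105.00 × 0.8755 ≈ 2718.56.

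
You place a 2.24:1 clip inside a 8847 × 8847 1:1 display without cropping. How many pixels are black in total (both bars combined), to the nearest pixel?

2.24:1 is wider than 1:1, so it spans the full width.
The clip is 8847 / 2.240 ≈ 3949.5536 px tall.
Black = 8847 − 3949.5536 = 4897.4464 px.
Bar area = 4897.4464 × 8847 ≈ 43327709 px.

43327709 pixels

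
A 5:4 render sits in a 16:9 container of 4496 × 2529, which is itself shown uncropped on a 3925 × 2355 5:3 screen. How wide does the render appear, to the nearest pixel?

First fit — 5:4 into 4496×2529 spans the height: 3161.25 × 2529.00.
The 16:9 canvas is width-limited in 3925×2355, giving 3925.00 × 2207.81; scale factor 0.8730.
So the render's width is 3161.25 × 0.8730 ≈ 2759.77.

2760 px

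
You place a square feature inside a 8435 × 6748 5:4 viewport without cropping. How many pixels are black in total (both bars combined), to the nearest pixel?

11383876 pixels

square (1.000) < 5:4 (1.250), so the feature fills the height.
Content width = 6748 × 1/1 ≈ 6748.0000 px.
Black = 8435 − 6748.0000 = 1687.0000 px.
Across the 6748-px span: 1687.0000 × 6748 ≈ 11383876 px.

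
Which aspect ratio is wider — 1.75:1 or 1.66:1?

1.75:1

1.75 and 1.66; 1.75 > 1.66.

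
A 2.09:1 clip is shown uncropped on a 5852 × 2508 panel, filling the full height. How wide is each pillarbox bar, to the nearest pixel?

305 px

The clip is 2508 × 2.090 ≈ 5241.72 px wide.
5852 − 5241.72 = 610.28 px of bars (305.14 each).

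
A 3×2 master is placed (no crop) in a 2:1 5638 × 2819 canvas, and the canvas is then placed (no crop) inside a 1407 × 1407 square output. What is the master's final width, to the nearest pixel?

First fit — 3×2 into 5638×2819 spans the height: 4228.50 × 2819.00.
Second fit — the 2:1 canvas into 1407×1407 spans the width: 1407.00 × 703.50 (×0.2496 from 5638×2819).
Applying the same ×0.2496: 4228.50 → 1055.25.

1055 px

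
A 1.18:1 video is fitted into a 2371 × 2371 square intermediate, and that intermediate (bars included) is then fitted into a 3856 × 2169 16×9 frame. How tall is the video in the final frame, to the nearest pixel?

1838 px

Inside the 2371×2371 canvas the video is width-limited at 2371.00 × 2009.32.
The square canvas is height-limited in 3856×2169, giving 2169.00 × 2169.00; scale factor 0.9148.
Applying the same ×0.9148: 2009.32 → 1838.14.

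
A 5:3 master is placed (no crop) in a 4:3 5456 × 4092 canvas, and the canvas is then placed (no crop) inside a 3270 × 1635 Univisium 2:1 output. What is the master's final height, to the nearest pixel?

1308 px

Inside the 5456×4092 canvas the master is width-limited at 5456.00 × 3273.60.
The 4:3 canvas is height-limited in 3270×1635, giving 2180.00 × 1635.00; scale factor 0.3996.
Applying the same ×0.3996: 3273.60 → 1308.00.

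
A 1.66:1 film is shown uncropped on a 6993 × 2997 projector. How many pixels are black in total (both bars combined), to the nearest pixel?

Since 1.660 < 2.333, the film is height-limited.
The film is 2997 × 1.660 ≈ 4975.0200 px wide.
Black = 6993 − 4975.0200 = 2017.9800 px.
Bar area = 2017.9800 × 2997 ≈ 6047886 px.

6047886 pixels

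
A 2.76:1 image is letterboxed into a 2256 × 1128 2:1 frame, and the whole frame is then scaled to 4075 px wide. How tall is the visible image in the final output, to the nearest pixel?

In the 2256×1128 frame the image fills the width: height = 2256 / 2.760 ≈ 817.39 px.
The frame scales by 4075/2256 = 1.8063; 817.39 × 1.8063 ≈ 1476.45 px.

1476 px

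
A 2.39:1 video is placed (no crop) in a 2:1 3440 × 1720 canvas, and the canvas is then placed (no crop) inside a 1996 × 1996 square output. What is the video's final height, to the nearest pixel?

First fit — 2.39:1 into 3440×1720 spans the width: 3440.00 × 1439.33.
Second fit — the 2:1 canvas into 1996×1996 spans the width: 1996.00 × 998.00 (×0.5802 from 3440×1720).
So the video's height is 1439.33 × 0.5802 ≈ 835.15.

835 px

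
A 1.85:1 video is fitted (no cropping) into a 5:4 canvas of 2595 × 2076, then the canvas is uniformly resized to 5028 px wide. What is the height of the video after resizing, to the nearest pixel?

At 2595×2076 the video is width-limited, so height = 2595 / 1.850 ≈ 1402.70 px.
Resizing to 5028 px wide multiplies everything by 1.9376: 1402.70 → 2717.84 px.

2718 px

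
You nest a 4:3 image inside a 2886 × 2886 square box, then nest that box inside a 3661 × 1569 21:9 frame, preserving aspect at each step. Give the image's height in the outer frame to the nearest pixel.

1177 px

4:3 in 2886×2886: fills the width, so the image is 2886.00 × 2164.50.
The square canvas is height-limited in 3661×1569, giving 1569.00 × 1569.00; scale factor 0.5437.
Applying the same ×0.5437: 2164.50 → 1176.75.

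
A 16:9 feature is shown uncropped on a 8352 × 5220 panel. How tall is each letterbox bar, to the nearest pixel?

261 px

Since 1.778 > 1.600, the feature is width-limited.
That makes the image 4698.00 px tall (8352 × 9/16).
Black = 5220 − 4698.00 = 522.00 px, or 261.00 per bar.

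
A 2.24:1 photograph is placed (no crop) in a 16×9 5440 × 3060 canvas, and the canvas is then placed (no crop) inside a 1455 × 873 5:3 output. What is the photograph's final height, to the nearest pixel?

2.24:1 in 5440×3060: fills the width, so the photograph is 5440.00 × 2428.57.
16×9 in 1455×873: fills the width, so the intermediate becomes 1455.00 × 818.44 — a scale of ×0.2675.
So the photograph's height is 2428.57 × 0.2675 ≈ 649.55.

650 px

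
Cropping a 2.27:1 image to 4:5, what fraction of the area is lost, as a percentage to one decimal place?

The height stays; only width is cut (since 4:5 is narrower than 2.27:1).
Fraction kept = (0.800)/(2.270) ≈ 35.24%, so 64.76% is lost.

64.8%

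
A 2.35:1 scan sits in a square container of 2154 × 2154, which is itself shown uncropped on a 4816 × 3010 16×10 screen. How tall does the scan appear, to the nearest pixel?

Inside the 2154×2154 canvas the scan is width-limited at 2154.00 × 916.60.
Second fit — the square canvas into 4816×3010 spans the height: 3010.00 × 3010.00 (×1.3974 from 2154×2154).
The scan scales with it: height 916.60 × 1.3974 ≈ 1280.85.

1281 px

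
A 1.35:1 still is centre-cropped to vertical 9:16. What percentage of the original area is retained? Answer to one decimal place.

41.7%

The height stays; only width is cut (since vertical 9:16 is narrower than 1.35:1).
(0.562)/(1.350) ≈ 0.417 of the area survives.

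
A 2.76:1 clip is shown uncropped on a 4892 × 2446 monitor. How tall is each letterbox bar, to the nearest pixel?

337 px

2.76:1 (2.760) > Univisium 2:1 (2.000), so the clip fills the width.
The clip is 4892 / 2.760 ≈ 1772.46 px tall.
2446 − 1772.46 = 673.54 px of bars (336.77 each).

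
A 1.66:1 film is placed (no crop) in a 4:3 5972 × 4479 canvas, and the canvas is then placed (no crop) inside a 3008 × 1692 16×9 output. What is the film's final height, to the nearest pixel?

Inside the 5972×4479 canvas the film is width-limited at 5972.00 × 3597.59.
The 4:3 canvas is height-limited in 3008×1692, giving 2256.00 × 1692.00; scale factor 0.3778.
So the film's height is 3597.59 × 0.3778 ≈ 1359.04.

1359 px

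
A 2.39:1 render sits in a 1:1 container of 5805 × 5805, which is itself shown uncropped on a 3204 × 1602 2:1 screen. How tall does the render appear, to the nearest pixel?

670 px

2.39:1 in 5805×5805: fills the width, so the render is 5805.00 × 2428.87.
The 1:1 canvas is height-limited in 3204×1602, giving 1602.00 × 1602.00; scale factor 0.2760.
So the render's height is 2428.87 × 0.2760 ≈ 670.29.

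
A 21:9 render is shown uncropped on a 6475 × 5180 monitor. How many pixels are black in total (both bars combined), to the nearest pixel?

21:9 is wider than 5:4, so it spans the full width.
That makes the image 2775.0000 px tall (6475 × 9/21).
Black = 5180 − 2775.0000 = 2405.0000 px.
Bar area = 2405.0000 × 6475 ≈ 15572375 px.

15572375 pixels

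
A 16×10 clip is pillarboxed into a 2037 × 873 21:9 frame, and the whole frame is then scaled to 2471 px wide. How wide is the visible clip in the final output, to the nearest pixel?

1694 px

At 2037×873 the clip is height-limited, so width = 873 × 16/10 ≈ 1396.80 px.
Scaling 2037 → 2471 is ×1.2131, so the width becomes 1396.80 × 1.2131 ≈ 1694.40 px.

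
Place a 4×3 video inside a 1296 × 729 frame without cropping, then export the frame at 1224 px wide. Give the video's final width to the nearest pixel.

918 px

Fitted into 1296×729, the video spans the height; its width is 729 × 4/3 ≈ 972.00 px.
Resizing to 1224 px wide multiplies everything by 0.9444: 972.00 → 918.00 px.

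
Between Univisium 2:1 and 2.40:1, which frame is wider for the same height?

2.40:1

Univisium 2:1 = 2 and 2.4; 2.4 > 2.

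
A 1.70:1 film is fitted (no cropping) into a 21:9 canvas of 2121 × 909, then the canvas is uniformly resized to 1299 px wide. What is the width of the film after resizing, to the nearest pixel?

946 px

Fitted into 2121×909, the film spans the height; its width is 909 × 1.700 ≈ 1545.30 px.
The frame scales by 1299/2121 = 0.6124; 1545.30 × 0.6124 ≈ 946.41 px.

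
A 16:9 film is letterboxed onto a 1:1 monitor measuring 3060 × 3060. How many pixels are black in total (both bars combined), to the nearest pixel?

4096575 pixels

16:9 (1.778) > 1:1 (1.000), so the film fills the width.
The film is 3060 × 9/16 ≈ 1721.2500 px tall.
Black = 3060 − 1721.2500 = 1338.7500 px.
Bar area = 1338.7500 × 3060 ≈ 4096575 px.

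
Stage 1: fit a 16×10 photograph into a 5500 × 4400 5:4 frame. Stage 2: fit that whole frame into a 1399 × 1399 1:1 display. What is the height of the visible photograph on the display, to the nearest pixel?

Inside the 5500×4400 canvas the photograph is width-limited at 5500.00 × 3437.50.
Second fit — the 5:4 canvas into 1399×1399 spans the width: 1399.00 × 1119.20 (×0.2544 from 5500×4400).
So the photograph's height is 3437.50 × 0.2544 ≈ 874.38.

874 px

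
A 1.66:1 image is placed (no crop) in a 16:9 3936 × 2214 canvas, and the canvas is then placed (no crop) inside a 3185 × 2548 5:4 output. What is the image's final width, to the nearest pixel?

1.66:1 in 3936×2214: fills the height, so the image is 3675.24 × 2214.00.
Second fit — the 16:9 canvas into 3185×2548 spans the width: 3185.00 × 1791.56 (×0.8092 from 3936×2214).
So the image's width is 3675.24 × 0.8092 ≈ 2973.99.

2974 px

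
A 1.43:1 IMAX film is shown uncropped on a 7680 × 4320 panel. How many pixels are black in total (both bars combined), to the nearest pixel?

1.43:1 IMAX (1.430) < 16:9 (1.778), so the film fills the height.
That makes the image 6177.6000 px wide (4320 × 1.430).
7680 − 6177.6000 = 1502.4000 px of bars.
Bar area = 1502.4000 × 4320 ≈ 6490368 px.

6490368 pixels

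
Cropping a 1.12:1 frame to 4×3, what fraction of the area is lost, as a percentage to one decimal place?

The width stays; only height is cut (since 4×3 is wider than 1.12:1).
Fraction kept = (1.120)/(1.333) ≈ 84.00%, so 16.00% is lost.

16.0%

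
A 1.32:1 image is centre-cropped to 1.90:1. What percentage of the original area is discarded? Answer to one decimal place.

1.90:1 is wider than 1.32:1, so the crop keeps the full width and trims the height.
Fraction kept = (1.320)/(1.900) ≈ 69.47%, so 30.53% is lost.

30.5%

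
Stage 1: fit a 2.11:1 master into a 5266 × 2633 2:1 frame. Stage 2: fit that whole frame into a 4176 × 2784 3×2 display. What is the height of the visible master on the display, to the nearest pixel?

2.11:1 in 5266×2633: fills the width, so the master is 5266.00 × 2495.73.
Second fit — the 2:1 canvas into 4176×2784 spans the width: 4176.00 × 2088.00 (×0.7930 from 5266×2633).
Applying the same ×0.7930: 2495.73 → 1979.15.

1979 px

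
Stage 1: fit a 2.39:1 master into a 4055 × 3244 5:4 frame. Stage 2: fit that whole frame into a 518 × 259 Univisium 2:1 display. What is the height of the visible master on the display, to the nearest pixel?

Inside the 4055×3244 canvas the master is width-limited at 4055.00 × 1696.65.
The 5:4 canvas is height-limited in 518×259, giving 323.75 × 259.00; scale factor 0.0798.
Applying the same ×0.0798: 1696.65 → 135.46.

135 px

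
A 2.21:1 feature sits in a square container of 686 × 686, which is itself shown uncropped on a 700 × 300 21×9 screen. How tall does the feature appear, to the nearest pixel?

First fit — 2.21:1 into 686×686 spans the width: 686.00 × 310.41.
The square canvas is height-limited in 700×300, giving 300.00 × 300.00; scale factor 0.4373.
Applying the same ×0.4373: 310.41 → 135.75.

136 px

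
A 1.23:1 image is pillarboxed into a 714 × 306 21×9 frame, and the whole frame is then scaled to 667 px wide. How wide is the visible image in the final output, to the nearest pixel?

At 714×306 the image is height-limited, so width = 306 × 1.230 ≈ 376.38 px.
Scaling 714 → 667 is ×0.9342, so the width becomes 376.38 × 0.9342 ≈ 351.60 px.

352 px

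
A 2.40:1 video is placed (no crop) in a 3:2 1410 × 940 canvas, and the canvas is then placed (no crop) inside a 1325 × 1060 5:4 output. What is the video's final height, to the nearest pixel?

552 px

First fit — 2.40:1 into 1410×940 spans the width: 1410.00 × 587.50.
Second fit — the 3:2 canvas into 1325×1060 spans the width: 1325.00 × 883.33 (×0.9397 from 1410×940).
So the video's height is 587.50 × 0.9397 ≈ 552.08.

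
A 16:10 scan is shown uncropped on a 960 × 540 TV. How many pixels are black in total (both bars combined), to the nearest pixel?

Since 1.600 < 1.778, the scan is height-limited.
The scan is 540 × 16/10 ≈ 864.0000 px wide.
960 − 864.0000 = 96.0000 px of bars.
Bar area = 96.0000 × 540 ≈ 51840 px.

51840 pixels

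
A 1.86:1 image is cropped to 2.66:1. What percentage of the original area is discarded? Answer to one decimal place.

30.1%

The width stays; only height is cut (since 2.66:1 is wider than 1.86:1).
(1.860)/(2.660) ≈ 0.699 of the area survives, leaving 30.08% discarded.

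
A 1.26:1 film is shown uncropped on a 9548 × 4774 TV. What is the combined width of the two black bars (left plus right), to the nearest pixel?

3533 px

Since 1.260 < 2.000, the film is height-limited.
Content width = 4774 × 1.260 ≈ 6015.24 px.
Leftover width: 9548 − 6015.24 = 3532.76 px.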